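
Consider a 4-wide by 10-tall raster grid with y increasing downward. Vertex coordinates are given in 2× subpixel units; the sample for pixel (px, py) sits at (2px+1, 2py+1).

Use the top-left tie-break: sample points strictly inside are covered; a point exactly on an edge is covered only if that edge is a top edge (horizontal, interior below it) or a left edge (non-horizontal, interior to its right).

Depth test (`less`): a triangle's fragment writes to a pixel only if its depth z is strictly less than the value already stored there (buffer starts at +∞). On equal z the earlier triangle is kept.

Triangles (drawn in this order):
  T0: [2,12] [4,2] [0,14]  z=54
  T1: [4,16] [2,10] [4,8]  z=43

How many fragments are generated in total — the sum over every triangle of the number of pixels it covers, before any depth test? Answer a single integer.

T0:
  2·area = 16  (B↔C swapped to make it positive)
  edge (2, 12)→(0, 14): d=(-2,2) right/bottom  bias=-1
  edge (0, 14)→(4, 2): d=(4,-12) top-left  bias=+0
  edge (4, 2)→(2, 12): d=(-2,10) right/bottom  bias=-1
    (1,2)@(3, 5): e=[12,0,4] → #  [on edge]
    (2,2)@(5, 5): e=[8,24,-16] → ·
    (1,3)@(3, 7): e=[8,8,0] → ·  [on edge]
    (3,3)@(7, 7): e=[0,56,-40] → ·  [on edge]
    (2,4)@(5, 9): e=[0,40,-24] → ·  [on edge]
    (0,5)@(1, 11): e=[4,0,12] → #  [on edge]
    (1,5)@(3, 11): e=[0,24,-8] → ·  [on edge]
    (0,6)@(1, 13): e=[0,8,8] → ·  [on edge]
    (0,8)@(1, 17): e=[-8,24,0] → ·  [on edge]
  covered (2 px):
    · · · ·
    · · · ·
    · # · ·
    · · · ·
    · · · ·
    # · · ·
    · · · ·
    · · · ·
    · · · ·
    · · · ·
T1:
  2·area = 16
  edge (4, 16)→(2, 10): d=(-2,-6) top-left  bias=+0
  edge (2, 10)→(4, 8): d=(2,-2) top-left  bias=+0
  edge (4, 8)→(4, 16): d=(0,8) right/bottom  bias=-1
    (3,2)@(7, 5): e=[40,0,-24] → ·  [on edge]
    (0,3)@(1, 7): e=[0,-8,24] → ·  [on edge]
    (2,3)@(5, 7): e=[24,0,-8] → ·  [on edge]
    (1,4)@(3, 9): e=[8,0,8] → #  [on edge]
    (2,4)@(5, 9): e=[20,4,-8] → ·
    (0,5)@(1, 11): e=[-8,0,24] → ·  [on edge]
    (1,5)@(3, 11): e=[4,4,8] → #
    (2,5)@(5, 11): e=[16,8,-8] → ·
    (1,6)@(3, 13): e=[0,8,8] → #  [on edge]
    (2,6)@(5, 13): e=[12,12,-8] → ·
    (1,7)@(3, 15): e=[-4,12,8] → ·
    (2,9)@(5, 19): e=[0,24,-8] → ·  [on edge]
  covered (3 px):
    · · · ·
    · · · ·
    · · · ·
    · · · ·
    · # · ·
    · # · ·
    · # · ·
    · · · ·
    · · · ·
    · · · ·

Result: 5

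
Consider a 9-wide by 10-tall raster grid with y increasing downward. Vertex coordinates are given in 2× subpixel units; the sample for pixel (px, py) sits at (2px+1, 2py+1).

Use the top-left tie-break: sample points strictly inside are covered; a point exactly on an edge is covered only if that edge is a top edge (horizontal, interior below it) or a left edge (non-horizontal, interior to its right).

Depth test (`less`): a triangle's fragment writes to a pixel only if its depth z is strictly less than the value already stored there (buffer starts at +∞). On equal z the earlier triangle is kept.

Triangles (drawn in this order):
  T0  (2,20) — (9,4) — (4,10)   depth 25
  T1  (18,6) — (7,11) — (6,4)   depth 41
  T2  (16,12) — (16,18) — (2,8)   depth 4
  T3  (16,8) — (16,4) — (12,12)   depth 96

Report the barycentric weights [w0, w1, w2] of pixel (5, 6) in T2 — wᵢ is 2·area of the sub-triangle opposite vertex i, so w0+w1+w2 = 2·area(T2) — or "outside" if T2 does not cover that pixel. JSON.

T0:
  2·area = 38  (B↔C swapped to make it positive)
  edge (2, 20)→(4, 10): d=(2,-10) top-left  bias=+0
  edge (4, 10)→(9, 4): d=(5,-6) top-left  bias=+0
  edge (9, 4)→(2, 20): d=(-7,16) right/bottom  bias=-1
    (2,2)@(5, 5): e=[0,-19,57] → ·  [on edge]
    (3,3)@(7, 7): e=[24,3,11] → #
    (4,3)@(9, 7): e=[44,15,-21] → ·
    (2,4)@(5, 9): e=[8,1,29] → #
    (3,4)@(7, 9): e=[28,13,-3] → ·
    (2,5)@(5, 11): e=[12,11,15] → #
    (3,5)@(7, 11): e=[32,23,-17] → ·
    (2,6)@(5, 13): e=[16,21,1] → #
    (3,6)@(7, 13): e=[36,33,-31] → ·
    (1,7)@(3, 15): e=[0,19,19] → #  [on edge]
    (2,7)@(5, 15): e=[20,31,-13] → ·
    (1,8)@(3, 17): e=[4,29,5] → #
  covered (6 px):
    · · · · · · · · ·
    · · · · · · · · ·
    · · · · · · · · ·
    · · · # · · · · ·
    · · # · · · · · ·
    · · # · · · · · ·
    · · # · · · · · ·
    · # · · · · · · ·
    · # · · · · · · ·
    · · · · · · · · ·
T1:
  2·area = 82
  edge (18, 6)→(7, 11): d=(-11,5) right/bottom  bias=-1
  edge (7, 11)→(6, 4): d=(-1,-7) top-left  bias=+0
  edge (6, 4)→(18, 6): d=(12,2) right/bottom  bias=-1
    (3,2)@(7, 5): e=[66,6,10] → #
    (4,2)@(9, 5): e=[56,20,6] → #
    (5,2)@(11, 5): e=[46,34,2] → #
    (6,2)@(13, 5): e=[36,48,-2] → ·
    (3,3)@(7, 7): e=[44,4,34] → #
    (6,3)@(13, 7): e=[14,46,22] → #
    (7,3)@(15, 7): e=[4,60,18] → #
    (8,3)@(17, 7): e=[-6,74,14] → ·
    (3,4)@(7, 9): e=[22,2,58] → #
    (6,4)@(13, 9): e=[-8,44,46] → ·
    (7,4)@(15, 9): e=[-18,58,42] → ·
    (3,5)@(7, 11): e=[0,0,82] → ·  [on edge]
  covered (11 px):
    · · · · · · · · ·
    · · · · · · · · ·
    · · · # # # · · ·
    · · · # # # # # ·
    · · · # # # · · ·
    · · · · · · · · ·
    · · · · · · · · ·
    · · · · · · · · ·
    · · · · · · · · ·
    · · · · · · · · ·
T2:
  2·area = 84
  edge (16, 12)→(16, 18): d=(0,6) right/bottom  bias=-1
  edge (16, 18)→(2, 8): d=(-14,-10) top-left  bias=+0
  edge (2, 8)→(16, 12): d=(14,4) right/bottom  bias=-1
    (2,4)@(5, 9): e=[66,16,2] → #
    (3,4)@(7, 9): e=[54,36,-6] → ·
    (2,5)@(5, 11): e=[66,-12,30] → ·
    (3,5)@(7, 11): e=[54,8,22] → #
    (4,5)@(9, 11): e=[42,28,14] → #
    (5,5)@(11, 11): e=[30,48,6] → #
    (6,5)@(13, 11): e=[18,68,-2] → ·
    (3,6)@(7, 13): e=[54,-20,50] → ·
    (4,6)@(9, 13): e=[42,0,42] → #  [on edge]
    (6,6)@(13, 13): e=[18,40,26] → #
    (7,6)@(15, 13): e=[6,60,18] → #
    (8,6)@(17, 13): e=[-6,80,10] → ·
  covered (11 px):
    · · · · · · · · ·
    · · · · · · · · ·
    · · · · · · · · ·
    · · · · · · · · ·
    · · # · · · · · ·
    · · · # # # · · ·
    · · · · # # # # ·
    · · · · · · # # ·
    · · · · · · · # ·
    · · · · · · · · ·
T3:
  2·area = 16  (B↔C swapped to make it positive)
  edge (16, 8)→(12, 12): d=(-4,4) right/bottom  bias=-1
  edge (12, 12)→(16, 4): d=(4,-8) top-left  bias=+0
  edge (16, 4)→(16, 8): d=(0,4) right/bottom  bias=-1
    (7,3)@(15, 7): e=[8,4,4] → #
    (8,3)@(17, 7): e=[0,20,-4] → ·  [on edge]
    (7,4)@(15, 9): e=[0,12,4] → ·  [on edge]
    (6,5)@(13, 11): e=[0,4,12] → ·  [on edge]
    (5,6)@(11, 13): e=[0,-4,20] → ·  [on edge]
    (4,7)@(9, 15): e=[0,-12,28] → ·  [on edge]
    (3,8)@(7, 17): e=[0,-20,36] → ·  [on edge]
    (2,9)@(5, 19): e=[0,-28,44] → ·  [on edge]
  covered (1 px):
    · · · · · · · · ·
    · · · · · · · · ·
    · · · · · · · · ·
    · · · · · · · # ·
    · · · · · · · · ·
    · · · · · · · · ·
    · · · · · · · · ·
    · · · · · · · · ·
    · · · · · · · · ·
    · · · · · · · · ·

Result: [20,34,30]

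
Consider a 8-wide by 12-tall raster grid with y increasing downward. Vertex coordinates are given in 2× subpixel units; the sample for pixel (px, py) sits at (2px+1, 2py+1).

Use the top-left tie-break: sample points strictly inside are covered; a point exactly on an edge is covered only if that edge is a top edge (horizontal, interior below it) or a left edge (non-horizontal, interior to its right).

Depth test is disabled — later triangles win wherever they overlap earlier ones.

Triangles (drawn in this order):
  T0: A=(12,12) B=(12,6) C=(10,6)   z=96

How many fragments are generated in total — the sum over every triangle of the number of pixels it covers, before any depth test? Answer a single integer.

T0:
  2·area = 12  (B↔C swapped to make it positive)
  edge (12, 12)→(10, 6): d=(-2,-6) top-left  bias=+0
  edge (10, 6)→(12, 6): d=(2,0) top-left  bias=+0
  edge (12, 6)→(12, 12): d=(0,6) right/bottom  bias=-1
    (4,1)@(9, 3): e=[0,-6,18] → ·  [on edge]
    (5,3)@(11, 7): e=[4,2,6] → #
    (6,3)@(13, 7): e=[16,2,-6] → ·
    (5,4)@(11, 9): e=[0,6,6] → #  [on edge]
    (6,4)@(13, 9): e=[12,6,-6] → ·
    (5,5)@(11, 11): e=[-4,10,6] → ·
    (6,7)@(13, 15): e=[0,18,-6] → ·  [on edge]
    (7,10)@(15, 21): e=[0,30,-18] → ·  [on edge]
  covered (2 px):
    · · · · · · · ·
    · · · · · · · ·
    · · · · · · · ·
    · · · · · # · ·
    · · · · · # · ·
    · · · · · · · ·
    · · · · · · · ·
    · · · · · · · ·
    · · · · · · · ·
    · · · · · · · ·
    · · · · · · · ·
    · · · · · · · ·

Result: 2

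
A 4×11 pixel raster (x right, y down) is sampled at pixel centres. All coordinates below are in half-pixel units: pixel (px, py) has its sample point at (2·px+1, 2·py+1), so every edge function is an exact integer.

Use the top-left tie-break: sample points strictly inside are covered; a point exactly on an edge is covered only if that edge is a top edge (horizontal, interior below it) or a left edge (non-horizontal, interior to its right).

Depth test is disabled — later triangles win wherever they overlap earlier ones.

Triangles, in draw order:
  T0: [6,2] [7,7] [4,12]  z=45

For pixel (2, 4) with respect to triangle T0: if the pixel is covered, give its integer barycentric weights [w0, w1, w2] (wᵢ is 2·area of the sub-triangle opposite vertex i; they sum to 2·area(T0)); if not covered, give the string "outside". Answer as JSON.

T0:
  2·area = 20
  edge (6, 2)→(7, 7): d=(1,5) right/bottom  bias=-1
  edge (7, 7)→(4, 12): d=(-3,5) right/bottom  bias=-1
  edge (4, 12)→(6, 2): d=(2,-10) top-left  bias=+0
    (2,3)@(5, 7): e=[10,10,0] → X  [on edge]
    (3,3)@(7, 7): e=[0,0,20] → .  [on edge]
    (2,4)@(5, 9): e=[12,4,4] → X
    (3,4)@(7, 9): e=[2,-6,24] → .
    (2,5)@(5, 11): e=[14,-2,8] → .
    (0,8)@(1, 17): e=[40,0,-20] → .  [on edge]
    (1,8)@(3, 17): e=[30,-10,0] → .  [on edge]
  covered (2 px):
    . . . .
    . . . .
    . . . .
    . . X .
    . . X .
    . . . .
    . . . .
    . . . .
    . . . .
    . . . .
    . . . .

Final: [4,4,12]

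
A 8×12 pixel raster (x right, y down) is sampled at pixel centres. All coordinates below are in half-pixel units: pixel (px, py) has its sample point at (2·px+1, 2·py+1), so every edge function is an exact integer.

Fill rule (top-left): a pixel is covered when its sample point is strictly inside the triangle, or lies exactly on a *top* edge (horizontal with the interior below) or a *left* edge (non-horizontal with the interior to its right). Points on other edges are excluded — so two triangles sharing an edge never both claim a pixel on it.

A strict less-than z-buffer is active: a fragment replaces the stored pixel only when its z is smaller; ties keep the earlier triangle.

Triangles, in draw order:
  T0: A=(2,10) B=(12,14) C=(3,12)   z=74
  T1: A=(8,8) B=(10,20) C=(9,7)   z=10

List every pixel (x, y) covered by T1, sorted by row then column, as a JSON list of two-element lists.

T0:
  2·area = 16
  edge (2, 10)→(12, 14): d=(10,4) right/bottom  bias=-1
  edge (12, 14)→(3, 12): d=(-9,-2) top-left  bias=+0
  edge (3, 12)→(2, 10): d=(-1,-2) top-left  bias=+0
    (1,5)@(3, 11): e=[6,9,1] → #
    (2,5)@(5, 11): e=[-2,13,5] → ·
    (1,6)@(3, 13): e=[26,-9,-1] → ·
    (4,6)@(9, 13): e=[2,3,11] → #
    (5,6)@(11, 13): e=[-6,7,15] → ·
    (4,7)@(9, 15): e=[22,-15,9] → ·
  covered (2 px):
    · · · · · · · ·
    · · · · · · · ·
    · · · · · · · ·
    · · · · · · · ·
    · · · · · · · ·
    · # · · · · · ·
    · · · · # · · ·
    · · · · · · · ·
    · · · · · · · ·
    · · · · · · · ·
    · · · · · · · ·
    · · · · · · · ·
T1:
  2·area = 14  (B↔C swapped to make it positive)
  edge (8, 8)→(9, 7): d=(1,-1) top-left  bias=+0
  edge (9, 7)→(10, 20): d=(1,13) right/bottom  bias=-1
  edge (10, 20)→(8, 8): d=(-2,-12) top-left  bias=+0
    (7,0)@(15, 1): e=[0,-84,98] → ·  [on edge]
    (6,1)@(13, 3): e=[0,-56,70] → ·  [on edge]
    (5,2)@(11, 5): e=[0,-28,42] → ·  [on edge]
    (4,3)@(9, 7): e=[0,0,14] → ·  [on edge]
    (3,4)@(7, 9): e=[0,28,-14] → ·  [on edge]
    (4,4)@(9, 9): e=[2,2,10] → #
    (5,4)@(11, 9): e=[4,-24,34] → ·
    (2,5)@(5, 11): e=[0,56,-42] → ·  [on edge]
    (4,5)@(9, 11): e=[4,4,6] → #
    (5,5)@(11, 11): e=[6,-22,30] → ·
    (1,6)@(3, 13): e=[0,84,-70] → ·  [on edge]
    (4,6)@(9, 13): e=[6,6,2] → #
    (0,7)@(1, 15): e=[0,112,-98] → ·  [on edge]
  covered (3 px):
    · · · · · · · ·
    · · · · · · · ·
    · · · · · · · ·
    · · · · · · · ·
    · · · · # · · ·
    · · · · # · · ·
    · · · · # · · ·
    · · · · · · · ·
    · · · · · · · ·
    · · · · · · · ·
    · · · · · · · ·
    · · · · · · · ·

Final: [[4,4],[4,5],[4,6]]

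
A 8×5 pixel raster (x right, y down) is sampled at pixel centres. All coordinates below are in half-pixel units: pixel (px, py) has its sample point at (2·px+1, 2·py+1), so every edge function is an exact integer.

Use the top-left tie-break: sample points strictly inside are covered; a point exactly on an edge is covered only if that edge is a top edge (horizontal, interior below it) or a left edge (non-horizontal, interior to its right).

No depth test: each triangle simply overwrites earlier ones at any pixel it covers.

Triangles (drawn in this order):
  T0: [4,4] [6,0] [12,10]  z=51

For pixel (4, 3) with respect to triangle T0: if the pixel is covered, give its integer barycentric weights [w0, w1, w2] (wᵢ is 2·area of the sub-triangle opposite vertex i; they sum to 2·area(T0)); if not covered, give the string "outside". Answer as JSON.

T0:
  2·area = 44
  edge (4, 4)→(6, 0): d=(2,-4) top-left  bias=+0
  edge (6, 0)→(12, 10): d=(6,10) right/bottom  bias=-1
  edge (12, 10)→(4, 4): d=(-8,-6) top-left  bias=+0
    (2,1)@(5, 3): e=[2,28,14] → X
    (3,1)@(7, 3): e=[10,8,26] → X
    (4,1)@(9, 3): e=[18,-12,38] → .
    (2,2)@(5, 5): e=[6,40,-2] → .
    (3,2)@(7, 5): e=[14,20,10] → X
    (4,2)@(9, 5): e=[22,0,22] → .  [on edge]
    (3,3)@(7, 7): e=[18,32,-6] → .
    (4,3)@(9, 7): e=[26,12,6] → X
    (5,3)@(11, 7): e=[34,-8,18] → .
    (4,4)@(9, 9): e=[30,24,-10] → .
    (5,4)@(11, 9): e=[38,4,2] → X
    (6,4)@(13, 9): e=[46,-16,14] → .
  covered (5 px):
    . . . . . . . .
    . . X X . . . .
    . . . X . . . .
    . . . . X . . .
    . . . . . X . .

Answer: [12,6,26]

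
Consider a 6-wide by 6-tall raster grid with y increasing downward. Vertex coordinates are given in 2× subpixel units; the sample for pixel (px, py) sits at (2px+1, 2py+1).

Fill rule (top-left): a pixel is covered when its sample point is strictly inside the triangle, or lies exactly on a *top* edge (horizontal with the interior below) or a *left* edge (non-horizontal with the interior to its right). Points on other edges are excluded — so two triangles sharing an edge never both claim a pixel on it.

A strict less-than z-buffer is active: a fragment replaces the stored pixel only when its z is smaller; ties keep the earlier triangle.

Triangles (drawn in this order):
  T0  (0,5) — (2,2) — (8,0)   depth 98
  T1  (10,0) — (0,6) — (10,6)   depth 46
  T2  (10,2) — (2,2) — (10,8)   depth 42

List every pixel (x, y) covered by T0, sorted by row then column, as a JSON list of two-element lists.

T0:
  2·area = 14
  edge (0, 5)→(2, 2): d=(2,-3) top-left  bias=+0
  edge (2, 2)→(8, 0): d=(6,-2) top-left  bias=+0
  edge (8, 0)→(0, 5): d=(-8,5) right/bottom  bias=-1
    (2,0)@(5, 1): e=[7,0,7] → X  [on edge]
    (3,0)@(7, 1): e=[13,4,-3] → .
    (1,1)@(3, 3): e=[5,8,1] → X
    (2,1)@(5, 3): e=[11,12,-9] → .
    (1,2)@(3, 5): e=[9,20,-15] → .
  covered (2 px):
    . . X . . .
    . X . . . .
    . . . . . .
    . . . . . .
    . . . . . .
    . . . . . .
T1:
  2·area = 60  (B↔C swapped to make it positive)
  edge (10, 0)→(10, 6): d=(0,6) right/bottom  bias=-1
  edge (10, 6)→(0, 6): d=(-10,0) right/bottom  bias=-1
  edge (0, 6)→(10, 0): d=(10,-6) top-left  bias=+0
    (4,0)@(9, 1): e=[6,50,4] → X
    (5,0)@(11, 1): e=[-6,50,16] → .
    (2,1)@(5, 3): e=[30,30,0] → X  [on edge]
    (3,1)@(7, 3): e=[18,30,12] → X
    (5,1)@(11, 3): e=[-6,30,36] → .
    (1,2)@(3, 5): e=[42,10,8] → X
    (5,2)@(11, 5): e=[-6,10,56] → .
    (1,3)@(3, 7): e=[42,-10,28] → .
    (2,3)@(5, 7): e=[30,-10,40] → .
    (3,3)@(7, 7): e=[18,-10,52] → .
    (4,3)@(9, 7): e=[6,-10,64] → .
  covered (8 px):
    . . . . X .
    . . X X X .
    . X X X X .
    . . . . . .
    . . . . . .
    . . . . . .
T2:
  2·area = 48  (B↔C swapped to make it positive)
  edge (10, 2)→(10, 8): d=(0,6) right/bottom  bias=-1
  edge (10, 8)→(2, 2): d=(-8,-6) top-left  bias=+0
  edge (2, 2)→(10, 2): d=(8,0) top-left  bias=+0
    (2,1)@(5, 3): e=[30,10,8] → X
    (3,1)@(7, 3): e=[18,22,8] → X
    (4,1)@(9, 3): e=[6,34,8] → X
    (5,1)@(11, 3): e=[-6,46,8] → .
    (2,2)@(5, 5): e=[30,-6,24] → .
    (3,2)@(7, 5): e=[18,6,24] → X
    (5,2)@(11, 5): e=[-6,30,24] → .
    (3,3)@(7, 7): e=[18,-10,40] → .
    (4,3)@(9, 7): e=[6,2,40] → X
    (5,3)@(11, 7): e=[-6,14,40] → .
    (4,4)@(9, 9): e=[6,-14,56] → .
  covered (6 px):
    . . . . . .
    . . X X X .
    . . . X X .
    . . . . X .
    . . . . . .
    . . . . . .

Final: [[2,0],[1,1]]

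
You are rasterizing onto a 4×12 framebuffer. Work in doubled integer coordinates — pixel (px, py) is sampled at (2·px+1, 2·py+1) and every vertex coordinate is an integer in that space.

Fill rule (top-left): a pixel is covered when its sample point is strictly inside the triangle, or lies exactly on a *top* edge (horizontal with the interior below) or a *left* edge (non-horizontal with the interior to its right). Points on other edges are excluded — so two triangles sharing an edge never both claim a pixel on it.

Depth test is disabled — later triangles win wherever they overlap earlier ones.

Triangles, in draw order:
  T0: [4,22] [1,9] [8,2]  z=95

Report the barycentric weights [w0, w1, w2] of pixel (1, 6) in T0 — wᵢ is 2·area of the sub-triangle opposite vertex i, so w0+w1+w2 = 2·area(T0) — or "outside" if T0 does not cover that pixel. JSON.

T0:
  2·area = 112
  edge (4, 22)→(1, 9): d=(-3,-13) top-left  bias=+0
  edge (1, 9)→(8, 2): d=(7,-7) top-left  bias=+0
  edge (8, 2)→(4, 22): d=(-4,20) right/bottom  bias=-1
    (3,1)@(7, 3): e=[96,0,16] → #  [on edge]
    (2,2)@(5, 5): e=[64,0,48] → #  [on edge]
    (1,3)@(3, 7): e=[32,0,80] → #  [on edge]
    (3,3)@(7, 7): e=[84,28,0] → ·  [on edge]
    (0,4)@(1, 9): e=[0,0,112] → #  [on edge]
    (3,4)@(7, 9): e=[78,42,-8] → ·
    (0,5)@(1, 11): e=[-6,14,104] → ·
    (1,5)@(3, 11): e=[20,28,64] → #
    (3,5)@(7, 11): e=[72,56,-16] → ·
    (1,6)@(3, 13): e=[14,42,56] → #
    (3,6)@(7, 13): e=[66,70,-24] → ·
    (1,7)@(3, 15): e=[8,56,48] → #
    (2,8)@(5, 17): e=[28,84,0] → ·  [on edge]
  covered (15 px):
    · · · ·
    · · · #
    · · # #
    · # # ·
    # # # ·
    · # # ·
    · # # ·
    · # # ·
    · # · ·
    · · · ·
    · · · ·
    · · · ·

Result: [42,56,14]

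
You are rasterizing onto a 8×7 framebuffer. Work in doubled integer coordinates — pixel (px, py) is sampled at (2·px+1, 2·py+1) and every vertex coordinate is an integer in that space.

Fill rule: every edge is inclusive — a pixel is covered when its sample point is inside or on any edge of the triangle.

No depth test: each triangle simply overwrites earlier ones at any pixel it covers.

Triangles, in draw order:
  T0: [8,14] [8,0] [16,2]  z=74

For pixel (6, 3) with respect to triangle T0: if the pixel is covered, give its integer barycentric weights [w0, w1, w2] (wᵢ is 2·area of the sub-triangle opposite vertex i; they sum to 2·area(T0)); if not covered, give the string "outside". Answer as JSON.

T0:
  2·area = 112
  edge (8, 14)→(8, 0): d=(0,-14) inclusive
  edge (8, 0)→(16, 2): d=(8,2) inclusive
  edge (16, 2)→(8, 14): d=(-8,12) inclusive
    (4,0)@(9, 1): e=[14,6,92] → █
    (5,0)@(11, 1): e=[42,2,68] → █
    (6,0)@(13, 1): e=[70,-2,44] → ·
    (4,1)@(9, 3): e=[14,22,76] → █
    (6,1)@(13, 3): e=[70,14,28] → █
    (7,1)@(15, 3): e=[98,10,4] → █
    (4,2)@(9, 5): e=[14,38,60] → █
    (7,2)@(15, 5): e=[98,26,-12] → ·
    (4,3)@(9, 7): e=[14,54,44] → █
    (6,3)@(13, 7): e=[70,46,-4] → ·
    (4,4)@(9, 9): e=[14,70,28] → █
    (6,4)@(13, 9): e=[70,62,-20] → ·
  covered (14 px):
    · · · · █ █ · ·
    · · · · █ █ █ █
    · · · · █ █ █ ·
    · · · · █ █ · ·
    · · · · █ █ · ·
    · · · · █ · · ·
    · · · · · · · ·

Answer: "outside"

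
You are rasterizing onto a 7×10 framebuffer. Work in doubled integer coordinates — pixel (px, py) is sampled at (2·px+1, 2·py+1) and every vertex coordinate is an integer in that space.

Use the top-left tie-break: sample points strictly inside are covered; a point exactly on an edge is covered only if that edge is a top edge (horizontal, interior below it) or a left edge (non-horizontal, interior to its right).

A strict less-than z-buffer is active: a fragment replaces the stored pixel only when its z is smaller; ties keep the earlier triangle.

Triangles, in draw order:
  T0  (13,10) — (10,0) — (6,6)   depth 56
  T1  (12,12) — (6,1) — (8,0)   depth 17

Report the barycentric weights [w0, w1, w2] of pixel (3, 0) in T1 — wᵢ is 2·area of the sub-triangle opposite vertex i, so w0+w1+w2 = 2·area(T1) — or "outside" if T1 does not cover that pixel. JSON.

T0:
  2·area = 58  (B↔C swapped to make it positive)
  edge (13, 10)→(6, 6): d=(-7,-4) top-left  bias=+0
  edge (6, 6)→(10, 0): d=(4,-6) top-left  bias=+0
  edge (10, 0)→(13, 10): d=(3,10) right/bottom  bias=-1
    (4,1)@(9, 3): e=[33,6,19] → █
    (5,1)@(11, 3): e=[41,18,-1] → ·
    (3,2)@(7, 5): e=[11,2,45] → █
    (5,2)@(11, 5): e=[27,26,5] → █
    (6,2)@(13, 5): e=[35,38,-15] → ·
    (3,3)@(7, 7): e=[-3,10,51] → ·
    (4,3)@(9, 7): e=[5,22,31] → █
    (6,3)@(13, 7): e=[21,46,-9] → ·
    (4,4)@(9, 9): e=[-9,30,37] → ·
    (5,4)@(11, 9): e=[-1,42,17] → ·
  covered (6 px):
    · · · · · · ·
    · · · · █ · ·
    · · · █ █ █ ·
    · · · · █ █ ·
    · · · · · · ·
    · · · · · · ·
    · · · · · · ·
    · · · · · · ·
    · · · · · · ·
    · · · · · · ·
T1:
  2·area = 28
  edge (12, 12)→(6, 1): d=(-6,-11) top-left  bias=+0
  edge (6, 1)→(8, 0): d=(2,-1) top-left  bias=+0
  edge (8, 0)→(12, 12): d=(4,12) right/bottom  bias=-1
    (3,0)@(7, 1): e=[11,1,16] → █
    (4,0)@(9, 1): e=[33,3,-8] → ·
    (3,1)@(7, 3): e=[-1,5,24] → ·
    (4,1)@(9, 3): e=[21,7,0] → ·  [on edge]
    (4,2)@(9, 5): e=[9,11,8] → █
    (5,2)@(11, 5): e=[31,13,-16] → ·
    (4,3)@(9, 7): e=[-3,15,16] → ·
    (5,4)@(11, 9): e=[7,21,0] → ·  [on edge]
    (6,7)@(13, 15): e=[-7,35,0] → ·  [on edge]
  covered (2 px):
    · · · █ · · ·
    · · · · · · ·
    · · · · █ · ·
    · · · · · · ·
    · · · · · · ·
    · · · · · · ·
    · · · · · · ·
    · · · · · · ·
    · · · · · · ·
    · · · · · · ·

Final: [1,16,11]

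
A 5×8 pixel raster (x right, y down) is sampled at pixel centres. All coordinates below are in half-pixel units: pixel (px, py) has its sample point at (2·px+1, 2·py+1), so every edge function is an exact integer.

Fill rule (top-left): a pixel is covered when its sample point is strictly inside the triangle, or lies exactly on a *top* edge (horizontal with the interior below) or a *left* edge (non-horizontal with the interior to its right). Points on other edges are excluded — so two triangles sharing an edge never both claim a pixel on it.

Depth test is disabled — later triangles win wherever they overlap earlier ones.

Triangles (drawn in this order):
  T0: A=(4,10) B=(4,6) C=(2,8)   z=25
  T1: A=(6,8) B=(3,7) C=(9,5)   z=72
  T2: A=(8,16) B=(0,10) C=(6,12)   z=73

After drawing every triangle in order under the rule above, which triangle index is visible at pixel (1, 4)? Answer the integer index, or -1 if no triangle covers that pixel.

T0:
  2·area = 8  (B↔C swapped to make it positive)
  edge (4, 10)→(2, 8): d=(-2,-2) top-left  bias=+0
  edge (2, 8)→(4, 6): d=(2,-2) top-left  bias=+0
  edge (4, 6)→(4, 10): d=(0,4) right/bottom  bias=-1
    (4,0)@(9, 1): e=[28,0,-20] → ·  [on edge]
    (3,1)@(7, 3): e=[20,0,-12] → ·  [on edge]
    (2,2)@(5, 5): e=[12,0,-4] → ·  [on edge]
    (0,3)@(1, 7): e=[0,-4,12] → ·  [on edge]
    (1,3)@(3, 7): e=[4,0,4] → #  [on edge]
    (2,3)@(5, 7): e=[8,4,-4] → ·
    (0,4)@(1, 9): e=[-4,0,12] → ·  [on edge]
    (1,4)@(3, 9): e=[0,4,4] → #  [on edge]
    (2,4)@(5, 9): e=[4,8,-4] → ·
    (1,5)@(3, 11): e=[-4,8,4] → ·
    (2,5)@(5, 11): e=[0,12,-4] → ·  [on edge]
    (3,6)@(7, 13): e=[0,20,-12] → ·  [on edge]
    (4,7)@(9, 15): e=[0,28,-20] → ·  [on edge]
  covered (2 px):
    · · · · ·
    · · · · ·
    · · · · ·
    · # · · ·
    · # · · ·
    · · · · ·
    · · · · ·
    · · · · ·
T1:
  2·area = 12
  edge (6, 8)→(3, 7): d=(-3,-1) top-left  bias=+0
  edge (3, 7)→(9, 5): d=(6,-2) top-left  bias=+0
  edge (9, 5)→(6, 8): d=(-3,3) right/bottom  bias=-1
    (4,2)@(9, 5): e=[12,0,0] → ·  [on edge]
    (1,3)@(3, 7): e=[0,0,12] → #  [on edge]
    (2,3)@(5, 7): e=[2,4,6] → #
    (3,3)@(7, 7): e=[4,8,0] → ·  [on edge]
    (1,4)@(3, 9): e=[-6,12,6] → ·
    (2,4)@(5, 9): e=[-4,16,0] → ·  [on edge]
    (4,4)@(9, 9): e=[0,24,-12] → ·  [on edge]
    (1,5)@(3, 11): e=[-12,24,0] → ·  [on edge]
    (0,6)@(1, 13): e=[-20,32,0] → ·  [on edge]
  covered (2 px):
    · · · · ·
    · · · · ·
    · · · · ·
    · # # · ·
    · · · · ·
    · · · · ·
    · · · · ·
    · · · · ·
T2:
  2·area = 20
  edge (8, 16)→(0, 10): d=(-8,-6) top-left  bias=+0
  edge (0, 10)→(6, 12): d=(6,2) right/bottom  bias=-1
  edge (6, 12)→(8, 16): d=(2,4) right/bottom  bias=-1
    (1,5)@(3, 11): e=[10,0,10] → ·  [on edge]
    (2,6)@(5, 13): e=[6,8,6] → #
    (3,6)@(7, 13): e=[18,4,-2] → ·
    (4,6)@(9, 13): e=[30,0,-10] → ·  [on edge]
    (2,7)@(5, 15): e=[-10,20,10] → ·
    (3,7)@(7, 15): e=[2,16,2] → #
    (4,7)@(9, 15): e=[14,12,-6] → ·
  covered (2 px):
    · · · · ·
    · · · · ·
    · · · · ·
    · · · · ·
    · · · · ·
    · · · · ·
    · · # · ·
    · · · # ·

Z-buffer (winner per pixel, '.' = empty):
  . . . . .
  . . . . .
  . . . . .
  . 1 1 . .
  . 0 . . .
  . . . . .
  . . 2 . .
  . . . 2 .

Final: 0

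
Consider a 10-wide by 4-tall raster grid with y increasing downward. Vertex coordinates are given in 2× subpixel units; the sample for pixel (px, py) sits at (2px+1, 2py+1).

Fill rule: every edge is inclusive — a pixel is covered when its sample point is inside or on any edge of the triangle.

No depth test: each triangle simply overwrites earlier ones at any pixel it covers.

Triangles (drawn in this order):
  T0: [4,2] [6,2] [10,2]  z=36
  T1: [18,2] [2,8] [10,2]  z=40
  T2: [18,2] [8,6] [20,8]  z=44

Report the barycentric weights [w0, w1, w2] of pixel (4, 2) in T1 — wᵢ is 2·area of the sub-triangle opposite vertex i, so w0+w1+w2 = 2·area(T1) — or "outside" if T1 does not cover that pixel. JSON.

T0:
  degenerate (2·area = 0) — covers nothing
T1:
  2·area = 48
  edge (18, 2)→(2, 8): d=(-16,6) inclusive
  edge (2, 8)→(10, 2): d=(8,-6) inclusive
  edge (10, 2)→(18, 2): d=(8,0) inclusive
    (4,1)@(9, 3): e=[38,2,8] → █
    (5,1)@(11, 3): e=[26,14,8] → █
    (6,1)@(13, 3): e=[14,26,8] → █
    (7,1)@(15, 3): e=[2,38,8] → █
    (8,1)@(17, 3): e=[-10,50,8] → ·
    (3,2)@(7, 5): e=[18,6,24] → █
    (5,2)@(11, 5): e=[-6,30,24] → ·
    (6,2)@(13, 5): e=[-18,42,24] → ·
    (7,2)@(15, 5): e=[-30,54,24] → ·
    (3,3)@(7, 7): e=[-14,22,40] → ·
    (4,3)@(9, 7): e=[-26,34,40] → ·
  covered (6 px):
    · · · · · · · · · ·
    · · · · █ █ █ █ · ·
    · · · █ █ · · · · ·
    · · · · · · · · · ·
T2:
  2·area = 68  (B↔C swapped to make it positive)
  edge (18, 2)→(20, 8): d=(2,6) inclusive
  edge (20, 8)→(8, 6): d=(-12,-2) inclusive
  edge (8, 6)→(18, 2): d=(10,-4) inclusive
    (8,1)@(17, 3): e=[8,54,6] → █
    (9,1)@(19, 3): e=[-4,58,14] → ·
    (5,2)@(11, 5): e=[48,18,2] → █
    (6,2)@(13, 5): e=[36,22,10] → █
    (7,2)@(15, 5): e=[24,26,18] → █
    (9,2)@(19, 5): e=[0,34,34] → █  [on edge]
    (5,3)@(11, 7): e=[52,-6,22] → ·
    (6,3)@(13, 7): e=[40,-2,30] → ·
    (7,3)@(15, 7): e=[28,2,38] → █
  covered (9 px):
    · · · · · · · · · ·
    · · · · · · · · █ ·
    · · · · · █ █ █ █ █
    · · · · · · · █ █ █

Final: [18,24,6]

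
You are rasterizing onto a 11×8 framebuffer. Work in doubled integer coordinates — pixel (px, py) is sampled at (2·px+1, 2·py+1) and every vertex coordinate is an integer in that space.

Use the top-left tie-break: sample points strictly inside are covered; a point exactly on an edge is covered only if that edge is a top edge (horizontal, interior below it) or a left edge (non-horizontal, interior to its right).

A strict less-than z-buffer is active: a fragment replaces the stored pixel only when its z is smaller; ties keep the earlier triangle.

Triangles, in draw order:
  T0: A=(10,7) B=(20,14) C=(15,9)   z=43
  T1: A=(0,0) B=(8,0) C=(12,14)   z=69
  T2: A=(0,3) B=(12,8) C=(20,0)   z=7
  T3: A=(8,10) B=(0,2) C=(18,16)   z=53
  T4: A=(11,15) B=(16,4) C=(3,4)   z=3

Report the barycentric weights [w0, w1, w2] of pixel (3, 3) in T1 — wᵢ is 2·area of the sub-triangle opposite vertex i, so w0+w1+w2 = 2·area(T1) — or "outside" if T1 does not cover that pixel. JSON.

T0:
  2·area = 15  (B↔C swapped to make it positive)
  edge (10, 7)→(15, 9): d=(5,2) right/bottom  bias=-1
  edge (15, 9)→(20, 14): d=(5,5) right/bottom  bias=-1
  edge (20, 14)→(10, 7): d=(-10,-7) top-left  bias=+0
    (3,0)@(7, 1): e=[-24,0,39] → .  [on edge]
    (4,1)@(9, 3): e=[-18,0,33] → .  [on edge]
    (2,2)@(5, 5): e=[0,30,-15] → .  [on edge]
    (5,2)@(11, 5): e=[-12,0,27] → .  [on edge]
    (6,3)@(13, 7): e=[-6,0,21] → .  [on edge]
    (6,4)@(13, 9): e=[4,10,1] → X
    (7,4)@(15, 9): e=[0,0,15] → .  [on edge]
    (6,5)@(13, 11): e=[14,20,-19] → .
    (8,5)@(17, 11): e=[6,0,9] → .  [on edge]
    (9,6)@(19, 13): e=[12,0,3] → .  [on edge]
    (10,7)@(21, 15): e=[18,0,-3] → .  [on edge]
  covered (1 px):
    . . . . . . . . . . .
    . . . . . . . . . . .
    . . . . . . . . . . .
    . . . . . . . . . . .
    . . . . . . X . . . .
    . . . . . . . . . . .
    . . . . . . . . . . .
    . . . . . . . . . . .
T1:
  2·area = 112
  edge (0, 0)→(8, 0): d=(8,0) top-left  bias=+0
  edge (8, 0)→(12, 14): d=(4,14) right/bottom  bias=-1
  edge (12, 14)→(0, 0): d=(-12,-14) top-left  bias=+0
    (0,0)@(1, 1): e=[8,102,2] → X
    (1,0)@(3, 1): e=[8,74,30] → X
    (2,0)@(5, 1): e=[8,46,58] → X
    (3,0)@(7, 1): e=[8,18,86] → X
    (4,0)@(9, 1): e=[8,-10,114] → .
    (0,1)@(1, 3): e=[24,110,-22] → .
    (1,1)@(3, 3): e=[24,82,6] → X
    (4,1)@(9, 3): e=[24,-2,90] → .
    (1,2)@(3, 5): e=[40,90,-18] → .
    (2,2)@(5, 5): e=[40,62,10] → X
    (4,2)@(9, 5): e=[40,6,66] → X
    (5,2)@(11, 5): e=[40,-22,94] → .
  covered (14 px):
    X X X X . . . . . . .
    . X X X . . . . . . .
    . . X X X . . . . . .
    . . . X X . . . . . .
    . . . . X . . . . . .
    . . . . . X . . . . .
    . . . . . . . . . . .
    . . . . . . . . . . .
T2:
  2·area = 136  (B↔C swapped to make it positive)
  edge (0, 3)→(20, 0): d=(20,-3) top-left  bias=+0
  edge (20, 0)→(12, 8): d=(-8,8) right/bottom  bias=-1
  edge (12, 8)→(0, 3): d=(-12,-5) top-left  bias=+0
    (7,0)@(15, 1): e=[5,32,99] → X
    (8,0)@(17, 1): e=[11,16,109] → X
    (9,0)@(19, 1): e=[17,0,119] → .  [on edge]
    (0,1)@(1, 3): e=[3,128,5] → X
    (1,1)@(3, 3): e=[9,112,15] → X
    (2,1)@(5, 3): e=[15,96,25] → X
    (3,1)@(7, 3): e=[21,80,35] → X
    (4,1)@(9, 3): e=[27,64,45] → X
    (5,1)@(11, 3): e=[33,48,55] → X
    (6,1)@(13, 3): e=[39,32,65] → X
    (8,1)@(17, 3): e=[51,0,85] → .  [on edge]
    (0,2)@(1, 5): e=[43,112,-19] → .
    (7,2)@(15, 5): e=[85,0,51] → .  [on edge]
    (6,3)@(13, 7): e=[119,0,17] → .  [on edge]
    (5,4)@(11, 9): e=[153,0,-17] → .  [on edge]
    (4,5)@(9, 11): e=[187,0,-51] → .  [on edge]
    (3,6)@(7, 13): e=[221,0,-85] → .  [on edge]
    (2,7)@(5, 15): e=[255,0,-119] → .  [on edge]
  covered (16 px):
    . . . . . . . X X . .
    X X X X X X X X . . .
    . . X X X X X . . . .
    . . . . . X . . . . .
    . . . . . . . . . . .
    . . . . . . . . . . .
    . . . . . . . . . . .
    . . . . . . . . . . .
T3:
  2·area = 32
  edge (8, 10)→(0, 2): d=(-8,-8) top-left  bias=+0
  edge (0, 2)→(18, 16): d=(18,14) right/bottom  bias=-1
  edge (18, 16)→(8, 10): d=(-10,-6) top-left  bias=+0
    (0,1)@(1, 3): e=[0,4,28] → X  [on edge]
    (1,1)@(3, 3): e=[16,-24,40] → .
    (0,2)@(1, 5): e=[-16,40,8] → .
    (1,2)@(3, 5): e=[0,12,20] → X  [on edge]
    (2,2)@(5, 5): e=[16,-16,32] → .
    (1,3)@(3, 7): e=[-16,48,0] → .  [on edge]
    (2,3)@(5, 7): e=[0,20,12] → X  [on edge]
    (3,3)@(7, 7): e=[16,-8,24] → .
    (2,4)@(5, 9): e=[-16,56,-8] → .
    (3,4)@(7, 9): e=[0,28,4] → X  [on edge]
    (4,4)@(9, 9): e=[16,0,16] → .  [on edge]
    (3,5)@(7, 11): e=[-16,64,-16] → .
    (4,5)@(9, 11): e=[0,36,-4] → .  [on edge]
    (5,6)@(11, 13): e=[0,44,-12] → .  [on edge]
    (6,6)@(13, 13): e=[16,16,0] → X  [on edge]
    (6,7)@(13, 15): e=[0,52,-20] → .  [on edge]
  covered (6 px):
    . . . . . . . . . . .
    X . . . . . . . . . .
    . X . . . . . . . . .
    . . X . . . . . . . .
    . . . X . . . . . . .
    . . . . . X . . . . .
    . . . . . . X . . . .
    . . . . . . . . . . .
T4:
  2·area = 143  (B↔C swapped to make it positive)
  edge (11, 15)→(3, 4): d=(-8,-11) top-left  bias=+0
  edge (3, 4)→(16, 4): d=(13,0) top-left  bias=+0
  edge (16, 4)→(11, 15): d=(-5,11) right/bottom  bias=-1
    (2,2)@(5, 5): e=[14,13,116] → X
    (3,2)@(7, 5): e=[36,13,94] → X
    (4,2)@(9, 5): e=[58,13,72] → X
    (5,2)@(11, 5): e=[80,13,50] → X
    (6,2)@(13, 5): e=[102,13,28] → X
    (7,2)@(15, 5): e=[124,13,6] → X
    (8,2)@(17, 5): e=[146,13,-16] → .
    (2,3)@(5, 7): e=[-2,39,106] → .
    (3,3)@(7, 7): e=[20,39,84] → X
    (7,3)@(15, 7): e=[108,39,-4] → .
    (3,4)@(7, 9): e=[4,65,74] → X
    (7,4)@(15, 9): e=[92,65,-14] → .
    (5,7)@(11, 15): e=[0,143,0] → .  [on edge]
  covered (17 px):
    . . . . . . . . . . .
    . . . . . . . . . . .
    . . X X X X X X . . .
    . . . X X X X . . . .
    . . . X X X X . . . .
    . . . . X X . . . . .
    . . . . . X . . . . .
    . . . . . . . . . . .

Answer: [42,14,56]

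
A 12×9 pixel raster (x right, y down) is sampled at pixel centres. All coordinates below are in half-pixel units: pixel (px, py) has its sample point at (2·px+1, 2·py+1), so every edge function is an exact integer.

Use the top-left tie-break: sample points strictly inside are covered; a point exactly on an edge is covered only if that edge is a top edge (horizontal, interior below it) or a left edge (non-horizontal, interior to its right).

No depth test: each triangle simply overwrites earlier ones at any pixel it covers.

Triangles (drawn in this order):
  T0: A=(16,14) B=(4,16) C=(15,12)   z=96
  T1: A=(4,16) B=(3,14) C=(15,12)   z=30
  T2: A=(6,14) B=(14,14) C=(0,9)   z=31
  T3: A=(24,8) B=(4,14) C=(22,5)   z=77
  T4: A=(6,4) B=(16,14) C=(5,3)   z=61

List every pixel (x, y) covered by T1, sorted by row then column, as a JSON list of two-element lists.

T0:
  2·area = 26
  edge (16, 14)→(4, 16): d=(-12,2) right/bottom  bias=-1
  edge (4, 16)→(15, 12): d=(11,-4) top-left  bias=+0
  edge (15, 12)→(16, 14): d=(1,2) right/bottom  bias=-1
    (6,6)@(13, 13): e=[18,3,5] → X
    (7,6)@(15, 13): e=[14,11,1] → X
    (8,6)@(17, 13): e=[10,19,-3] → .
    (3,7)@(7, 15): e=[6,1,19] → X
    (4,7)@(9, 15): e=[2,9,15] → X
    (5,7)@(11, 15): e=[-2,17,11] → .
    (6,7)@(13, 15): e=[-6,25,7] → .
    (7,7)@(15, 15): e=[-10,33,3] → .
    (3,8)@(7, 17): e=[-18,23,21] → .
    (4,8)@(9, 17): e=[-22,31,17] → .
  covered (4 px):
    . . . . . . . . . . . .
    . . . . . . . . . . . .
    . . . . . . . . . . . .
    . . . . . . . . . . . .
    . . . . . . . . . . . .
    . . . . . . . . . . . .
    . . . . . . X X . . . .
    . . . X X . . . . . . .
    . . . . . . . . . . . .
T1:
  2·area = 26
  edge (4, 16)→(3, 14): d=(-1,-2) top-left  bias=+0
  edge (3, 14)→(15, 12): d=(12,-2) top-left  bias=+0
  edge (15, 12)→(4, 16): d=(-11,4) right/bottom  bias=-1
    (10,5)@(21, 11): e=[39,0,-13] → .  [on edge]
    (4,6)@(9, 13): e=[13,0,13] → X  [on edge]
    (5,6)@(11, 13): e=[17,4,5] → X
    (6,6)@(13, 13): e=[21,8,-3] → .
    (2,7)@(5, 15): e=[3,16,7] → X
    (3,7)@(7, 15): e=[7,20,-1] → .
    (4,7)@(9, 15): e=[11,24,-9] → .
    (5,7)@(11, 15): e=[15,28,-17] → .
    (2,8)@(5, 17): e=[1,40,-15] → .
  covered (3 px):
    . . . . . . . . . . . .
    . . . . . . . . . . . .
    . . . . . . . . . . . .
    . . . . . . . . . . . .
    . . . . . . . . . . . .
    . . . . . . . . . . . .
    . . . . X X . . . . . .
    . . X . . . . . . . . .
    . . . . . . . . . . . .
T2:
  2·area = 40  (B↔C swapped to make it positive)
  edge (6, 14)→(0, 9): d=(-6,-5) top-left  bias=+0
  edge (0, 9)→(14, 14): d=(14,5) right/bottom  bias=-1
  edge (14, 14)→(6, 14): d=(-8,0) right/bottom  bias=-1
    (1,5)@(3, 11): e=[3,13,24] → X
    (2,5)@(5, 11): e=[13,3,24] → X
    (3,5)@(7, 11): e=[23,-7,24] → .
    (1,6)@(3, 13): e=[-9,41,8] → .
    (2,6)@(5, 13): e=[1,31,8] → X
    (3,6)@(7, 13): e=[11,21,8] → X
    (4,6)@(9, 13): e=[21,11,8] → X
    (5,6)@(11, 13): e=[31,1,8] → X
    (6,6)@(13, 13): e=[41,-9,8] → .
    (2,7)@(5, 15): e=[-11,59,-8] → .
    (3,7)@(7, 15): e=[-1,49,-8] → .
    (4,7)@(9, 15): e=[9,39,-8] → .
  covered (6 px):
    . . . . . . . . . . . .
    . . . . . . . . . . . .
    . . . . . . . . . . . .
    . . . . . . . . . . . .
    . . . . . . . . . . . .
    . X X . . . . . . . . .
    . . X X X X . . . . . .
    . . . . . . . . . . . .
    . . . . . . . . . . . .
T3:
  2·area = 72
  edge (24, 8)→(4, 14): d=(-20,6) right/bottom  bias=-1
  edge (4, 14)→(22, 5): d=(18,-9) top-left  bias=+0
  edge (22, 5)→(24, 8): d=(2,3) right/bottom  bias=-1
    (9,3)@(19, 7): e=[50,9,13] → X
    (10,3)@(21, 7): e=[38,27,7] → X
    (11,3)@(23, 7): e=[26,45,1] → X
    (7,4)@(15, 9): e=[34,9,29] → X
    (8,4)@(17, 9): e=[22,27,23] → X
    (10,4)@(21, 9): e=[-2,63,11] → .
    (11,4)@(23, 9): e=[-14,81,5] → .
    (5,5)@(11, 11): e=[18,9,45] → X
    (6,5)@(13, 11): e=[6,27,39] → X
    (7,5)@(15, 11): e=[-6,45,33] → .
    (8,5)@(17, 11): e=[-18,63,27] → .
    (9,5)@(19, 11): e=[-30,81,21] → .
  covered (9 px):
    . . . . . . . . . . . .
    . . . . . . . . . . . .
    . . . . . . . . . . . .
    . . . . . . . . . X X X
    . . . . . . . X X X . .
    . . . . . X X . . . . .
    . . . X . . . . . . . .
    . . . . . . . . . . . .
    . . . . . . . . . . . .
T4:
  degenerate (2·area = 0) — covers nothing

Answer: [[4,6],[5,6],[2,7]]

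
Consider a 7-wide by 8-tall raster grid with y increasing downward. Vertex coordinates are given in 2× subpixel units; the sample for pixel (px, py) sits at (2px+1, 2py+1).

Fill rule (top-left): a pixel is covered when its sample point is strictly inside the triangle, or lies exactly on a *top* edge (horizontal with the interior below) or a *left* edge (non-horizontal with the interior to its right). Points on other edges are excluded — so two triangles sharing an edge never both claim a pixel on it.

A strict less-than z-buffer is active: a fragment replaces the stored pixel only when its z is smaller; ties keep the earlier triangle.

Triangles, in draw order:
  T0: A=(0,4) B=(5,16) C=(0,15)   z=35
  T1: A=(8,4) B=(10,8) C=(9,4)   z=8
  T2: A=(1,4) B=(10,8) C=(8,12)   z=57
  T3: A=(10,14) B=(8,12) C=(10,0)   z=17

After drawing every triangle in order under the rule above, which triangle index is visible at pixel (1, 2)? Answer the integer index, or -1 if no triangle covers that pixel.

T0:
  2·area = 55
  edge (0, 4)→(5, 16): d=(5,12) right/bottom  bias=-1
  edge (5, 16)→(0, 15): d=(-5,-1) top-left  bias=+0
  edge (0, 15)→(0, 4): d=(0,-11) top-left  bias=+0
    (0,3)@(1, 7): e=[3,41,11] → #
    (1,3)@(3, 7): e=[-21,43,33] → ·
    (0,4)@(1, 9): e=[13,31,11] → #
    (1,4)@(3, 9): e=[-11,33,33] → ·
    (0,5)@(1, 11): e=[23,21,11] → #
    (1,5)@(3, 11): e=[-1,23,33] → ·
    (0,6)@(1, 13): e=[33,11,11] → #
    (1,6)@(3, 13): e=[9,13,33] → #
    (2,6)@(5, 13): e=[-15,15,55] → ·
    (0,7)@(1, 15): e=[43,1,11] → #
    (2,7)@(5, 15): e=[-5,5,55] → ·
  covered (7 px):
    · · · · · · ·
    · · · · · · ·
    · · · · · · ·
    # · · · · · ·
    # · · · · · ·
    # · · · · · ·
    # # · · · · ·
    # # · · · · ·
T1:
  2·area = 4  (B↔C swapped to make it positive)
  edge (8, 4)→(9, 4): d=(1,0) top-left  bias=+0
  edge (9, 4)→(10, 8): d=(1,4) right/bottom  bias=-1
  edge (10, 8)→(8, 4): d=(-2,-4) top-left  bias=+0
    (4,2)@(9, 5): e=[1,1,2] → #
    (5,2)@(11, 5): e=[1,-7,10] → ·
    (4,3)@(9, 7): e=[3,3,-2] → ·
  covered (1 px):
    · · · · · · ·
    · · · · · · ·
    · · · · # · ·
    · · · · · · ·
    · · · · · · ·
    · · · · · · ·
    · · · · · · ·
    · · · · · · ·
T2:
  2·area = 44
  edge (1, 4)→(10, 8): d=(9,4) right/bottom  bias=-1
  edge (10, 8)→(8, 12): d=(-2,4) right/bottom  bias=-1
  edge (8, 12)→(1, 4): d=(-7,-8) top-left  bias=+0
    (1,2)@(3, 5): e=[1,34,9] → #
    (2,2)@(5, 5): e=[-7,26,25] → ·
    (1,3)@(3, 7): e=[19,30,-5] → ·
    (2,3)@(5, 7): e=[11,22,11] → #
    (3,3)@(7, 7): e=[3,14,27] → #
    (4,3)@(9, 7): e=[-5,6,43] → ·
    (2,4)@(5, 9): e=[29,18,-3] → ·
    (3,4)@(7, 9): e=[21,10,13] → #
    (4,4)@(9, 9): e=[13,2,29] → #
    (5,4)@(11, 9): e=[5,-6,45] → ·
    (3,5)@(7, 11): e=[39,6,-1] → ·
    (4,5)@(9, 11): e=[31,-2,15] → ·
  covered (5 px):
    · · · · · · ·
    · · · · · · ·
    · # · · · · ·
    · · # # · · ·
    · · · # # · ·
    · · · · · · ·
    · · · · · · ·
    · · · · · · ·
T3:
  2·area = 28
  edge (10, 14)→(8, 12): d=(-2,-2) top-left  bias=+0
  edge (8, 12)→(10, 0): d=(2,-12) top-left  bias=+0
  edge (10, 0)→(10, 14): d=(0,14) right/bottom  bias=-1
    (0,2)@(1, 5): e=[0,-98,126] → ·  [on edge]
    (1,3)@(3, 7): e=[0,-70,98] → ·  [on edge]
    (4,3)@(9, 7): e=[12,2,14] → #
    (5,3)@(11, 7): e=[16,26,-14] → ·
    (2,4)@(5, 9): e=[0,-42,70] → ·  [on edge]
    (4,4)@(9, 9): e=[8,6,14] → #
    (5,4)@(11, 9): e=[12,30,-14] → ·
    (3,5)@(7, 11): e=[0,-14,42] → ·  [on edge]
    (4,5)@(9, 11): e=[4,10,14] → #
    (5,5)@(11, 11): e=[8,34,-14] → ·
    (4,6)@(9, 13): e=[0,14,14] → #  [on edge]
    (5,6)@(11, 13): e=[4,38,-14] → ·
    (5,7)@(11, 15): e=[0,42,-14] → ·  [on edge]
  covered (4 px):
    · · · · · · ·
    · · · · · · ·
    · · · · · · ·
    · · · · # · ·
    · · · · # · ·
    · · · · # · ·
    · · · · # · ·
    · · · · · · ·

Z-buffer (winner per pixel, '.' = empty):
  . . . . . . .
  . . . . . . .
  . 2 . . 1 . .
  0 . 2 2 3 . .
  0 . . 2 3 . .
  0 . . . 3 . .
  0 0 . . 3 . .
  0 0 . . . . .

Result: 2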